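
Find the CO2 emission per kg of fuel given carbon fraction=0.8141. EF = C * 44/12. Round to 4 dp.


EF = C_frac * (M_CO2 / M_C)
EF = 0.8141 * (44/12)
EF = 0.8141 * 3.666667 = 2.9850 kg_CO2/kg_fuel


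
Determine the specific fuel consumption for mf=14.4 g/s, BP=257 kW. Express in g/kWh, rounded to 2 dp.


SFC = (mf / BP) * 3600
Rate = 14.4 / 257 = 0.056031 g/(s*kW)
SFC = 0.056031 * 3600 = 201.71 g/kWh


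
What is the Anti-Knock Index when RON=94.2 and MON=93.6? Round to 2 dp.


AKI = (RON + MON) / 2
AKI = (94.2 + 93.6) / 2
AKI = 187.8 / 2 = 93.90


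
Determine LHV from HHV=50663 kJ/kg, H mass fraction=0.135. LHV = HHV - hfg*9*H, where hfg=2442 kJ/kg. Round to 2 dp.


LHV = HHV - hfg * 9 * H
Water correction = 2442 * 9 * 0.135 = 2967.030 kJ/kg
LHV = 50663 - 2967.030 = 47695.97 kJ/kg


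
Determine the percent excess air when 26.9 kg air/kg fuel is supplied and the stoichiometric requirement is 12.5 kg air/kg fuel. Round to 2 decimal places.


Excess air = actual - stoichiometric = 26.9 - 12.5 = 14.40 kg/kg fuel
Excess air % = (excess / stoich) * 100 = (14.40 / 12.5) * 100 = 115.20%


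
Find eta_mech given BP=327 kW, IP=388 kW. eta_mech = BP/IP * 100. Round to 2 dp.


eta_mech = (BP / IP) * 100
Ratio = 327 / 388 = 0.8428
eta_mech = 0.8428 * 100 = 84.28%


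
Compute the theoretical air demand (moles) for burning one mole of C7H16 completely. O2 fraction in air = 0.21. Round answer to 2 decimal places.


Balanced combustion: C7H16 + 11 O2 -> 7 CO2 + 8 H2O
O2 needed = C + H/4 = 7 + 16/4 = 11.00 moles
Air moles = O2 / 0.21 = 11.00 / 0.21 = 52.38 moles air


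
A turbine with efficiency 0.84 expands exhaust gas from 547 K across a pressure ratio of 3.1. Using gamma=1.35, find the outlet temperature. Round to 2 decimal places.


T_out = T_in * (1 - eta * (1 - PR^(-(gamma-1)/gamma)))
Exponent = -(1.35-1)/1.35 = -0.25925926
PR^exp = 3.1^(-0.25925926) = 0.74577862
Factor = 1 - 0.84*(1 - 0.74577862) = 0.78645404
T_out = 547 * 0.78645404 = 430.19 K


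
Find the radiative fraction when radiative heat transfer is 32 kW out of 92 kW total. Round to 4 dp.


f_rad = Q_rad / Q_total
f_rad = 32 / 92 = 0.3478


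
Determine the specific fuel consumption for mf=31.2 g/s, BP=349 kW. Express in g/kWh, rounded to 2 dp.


SFC = (mf / BP) * 3600
Rate = 31.2 / 349 = 0.089398 g/(s*kW)
SFC = 0.089398 * 3600 = 321.83 g/kWh


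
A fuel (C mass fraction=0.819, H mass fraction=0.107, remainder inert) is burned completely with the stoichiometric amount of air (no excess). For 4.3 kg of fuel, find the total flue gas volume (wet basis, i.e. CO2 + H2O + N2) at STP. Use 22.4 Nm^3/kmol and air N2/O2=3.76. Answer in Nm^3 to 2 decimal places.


Per kg fuel: CO2 = (C/12 kmol)*22.4 = (0.819/12)*22.4 = 1.52880 Nm^3
Per kg fuel: H2O = (H/2 kmol)*22.4 = (0.107/2)*22.4 = 1.19840 Nm^3
O2 needed per kg fuel = C/12 + H/4 = 0.819/12 + 0.107/4 = 0.09500000 kmol
Per kg fuel: N2 = O2*3.76*22.4 = 0.09500000*3.76*22.4 = 8.00128 Nm^3
Total per kg = 1.52880 + 1.19840 + 8.00128 = 10.72848 Nm^3
Total = 10.72848 * 4.3 = 46.13 Nm^3


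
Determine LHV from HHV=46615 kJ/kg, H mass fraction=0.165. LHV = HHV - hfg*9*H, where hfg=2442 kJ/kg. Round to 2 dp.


LHV = HHV - hfg * 9 * H
Water correction = 2442 * 9 * 0.165 = 3626.370 kJ/kg
LHV = 46615 - 3626.370 = 42988.63 kJ/kg


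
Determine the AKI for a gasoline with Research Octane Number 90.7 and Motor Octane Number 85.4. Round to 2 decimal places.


AKI = (RON + MON) / 2
AKI = (90.7 + 85.4) / 2
AKI = 176.1 / 2 = 88.05


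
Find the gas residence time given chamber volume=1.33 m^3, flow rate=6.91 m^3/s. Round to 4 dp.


tau = V / Q_flow
tau = 1.33 / 6.91 = 0.1925 s


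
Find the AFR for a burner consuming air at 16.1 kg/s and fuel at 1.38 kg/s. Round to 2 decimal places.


AFR = m_air / m_fuel
AFR = 16.1 / 1.38 = 11.67


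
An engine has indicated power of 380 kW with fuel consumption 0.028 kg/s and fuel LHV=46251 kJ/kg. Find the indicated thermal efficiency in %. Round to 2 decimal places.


eta_ith = (IP / (mf * LHV)) * 100
Denominator = 0.028 * 46251 = 1295.0280 kW
eta_ith = (380 / 1295.0280) * 100 = 29.34%


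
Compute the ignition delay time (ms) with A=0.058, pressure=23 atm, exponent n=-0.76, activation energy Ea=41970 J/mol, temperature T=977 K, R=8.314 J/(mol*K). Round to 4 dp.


tau = A * P^n * exp(Ea/(R*T))
P^n = 23^(-0.76) = 0.09227559
Ea/(R*T) = 41970/(8.314*977) = 5.166952
exp(Ea/(R*T)) = 175.379378
tau = 0.058 * 0.09227559 * 175.379378 = 0.9386 ms


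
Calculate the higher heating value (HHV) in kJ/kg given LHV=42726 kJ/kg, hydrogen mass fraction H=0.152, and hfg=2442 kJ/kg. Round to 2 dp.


HHV = LHV + hfg * 9 * H
Water addition = 2442 * 9 * 0.152 = 3340.656 kJ/kg
HHV = 42726 + 3340.656 = 46066.66 kJ/kg


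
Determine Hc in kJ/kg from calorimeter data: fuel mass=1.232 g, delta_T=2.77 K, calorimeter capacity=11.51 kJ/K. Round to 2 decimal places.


Hc = C_cal * delta_T / m_fuel
Q_released = 11.51 * 2.77 = 31.8827 kJ
m_fuel = 1.232 g = 1.232/1000 kg = 0.001232 kg
Hc = 31.8827 / 0.001232 = 25878.81 kJ/kg


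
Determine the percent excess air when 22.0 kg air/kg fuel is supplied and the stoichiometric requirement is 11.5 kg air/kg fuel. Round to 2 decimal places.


Excess air = actual - stoichiometric = 22.0 - 11.5 = 10.50 kg/kg fuel
Excess air % = (excess / stoich) * 100 = (10.50 / 11.5) * 100 = 91.30%


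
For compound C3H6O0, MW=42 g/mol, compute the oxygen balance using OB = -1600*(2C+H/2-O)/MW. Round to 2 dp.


OB = -1600 * (2C + H/2 - O) / MW
Inner = 2*3 + 6/2 - 0 = 9.00
OB = -1600 * 9.00 / 42 = -342.86%


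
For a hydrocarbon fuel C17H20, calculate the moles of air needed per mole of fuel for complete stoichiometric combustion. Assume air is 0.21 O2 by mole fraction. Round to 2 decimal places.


Balanced combustion: C17H20 + 22 O2 -> 17 CO2 + 10 H2O
O2 needed = C + H/4 = 17 + 20/4 = 22.00 moles
Air moles = O2 / 0.21 = 22.00 / 0.21 = 104.76 moles air


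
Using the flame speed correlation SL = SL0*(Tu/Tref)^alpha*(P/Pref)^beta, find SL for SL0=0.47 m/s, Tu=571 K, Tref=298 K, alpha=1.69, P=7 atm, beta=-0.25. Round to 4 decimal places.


SL = SL0 * (Tu/Tref)^alpha * (P/Pref)^beta
T ratio = 571/298 = 1.91610738
(T ratio)^alpha = 1.91610738^1.69 = 3.001163
(P/Pref)^beta = 7^(-0.25) = 0.614788
SL = 0.47 * 3.001163 * 0.614788 = 0.8672 m/s


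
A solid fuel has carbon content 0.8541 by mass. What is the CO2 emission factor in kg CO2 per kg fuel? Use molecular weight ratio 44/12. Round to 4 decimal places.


EF = C_frac * (M_CO2 / M_C)
EF = 0.8541 * (44/12)
EF = 0.8541 * 3.666667 = 3.1317 kg_CO2/kg_fuel


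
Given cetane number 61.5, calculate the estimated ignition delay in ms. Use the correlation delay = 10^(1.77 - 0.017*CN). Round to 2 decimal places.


delay = 10^(1.77 - 0.017*CN)
Exponent = 1.77 - 0.017*61.5 = 0.7245
delay = 10^0.7245 = 5.30 ms


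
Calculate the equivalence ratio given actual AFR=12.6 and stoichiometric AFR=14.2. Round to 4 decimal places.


phi = AFR_stoich / AFR_actual
phi = 14.2 / 12.6 = 1.1270


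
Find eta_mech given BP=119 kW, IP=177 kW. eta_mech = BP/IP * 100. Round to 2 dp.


eta_mech = (BP / IP) * 100
Ratio = 119 / 177 = 0.6723
eta_mech = 0.6723 * 100 = 67.23%


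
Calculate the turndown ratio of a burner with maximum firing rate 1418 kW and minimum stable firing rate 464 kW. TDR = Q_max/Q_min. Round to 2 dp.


TDR = Q_max / Q_min
TDR = 1418 / 464 = 3.06


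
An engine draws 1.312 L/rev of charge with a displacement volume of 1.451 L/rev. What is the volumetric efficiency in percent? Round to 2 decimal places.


eta_v = (V_actual / V_disp) * 100
Ratio = 1.312 / 1.451 = 0.9042
eta_v = 0.9042 * 100 = 90.42%


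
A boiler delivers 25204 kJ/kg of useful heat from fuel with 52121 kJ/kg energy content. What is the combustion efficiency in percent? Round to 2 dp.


Efficiency = (Q_useful / Q_fuel) * 100
Efficiency = (25204 / 52121) * 100
Efficiency = 0.4836 * 100 = 48.36%


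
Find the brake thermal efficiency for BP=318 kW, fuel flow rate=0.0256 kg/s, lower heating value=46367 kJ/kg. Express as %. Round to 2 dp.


eta_BTE = (BP / (mf * LHV)) * 100
Denominator = 0.0256 * 46367 = 1186.9952 kW
eta_BTE = (318 / 1186.9952) * 100 = 26.79%


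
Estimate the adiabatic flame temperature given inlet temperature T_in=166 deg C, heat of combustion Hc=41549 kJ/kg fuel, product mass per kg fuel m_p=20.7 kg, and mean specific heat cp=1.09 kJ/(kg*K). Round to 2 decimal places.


T_ad = T_in + Hc / (m_p * cp)
Denominator = 20.7 * 1.09 = 22.5630
Temperature rise = 41549 / 22.5630 = 1841.47 K
T_ad = 166 + 1841.47 = 2007.47 deg C


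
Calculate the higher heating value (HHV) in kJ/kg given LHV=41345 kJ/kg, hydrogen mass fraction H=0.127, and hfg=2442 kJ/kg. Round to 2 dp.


HHV = LHV + hfg * 9 * H
Water addition = 2442 * 9 * 0.127 = 2791.206 kJ/kg
HHV = 41345 + 2791.206 = 44136.21 kJ/kg


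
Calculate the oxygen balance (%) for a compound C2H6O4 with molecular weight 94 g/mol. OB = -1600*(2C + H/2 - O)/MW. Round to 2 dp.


OB = -1600 * (2C + H/2 - O) / MW
Inner = 2*2 + 6/2 - 4 = 3.00
OB = -1600 * 3.00 / 94 = -51.06%


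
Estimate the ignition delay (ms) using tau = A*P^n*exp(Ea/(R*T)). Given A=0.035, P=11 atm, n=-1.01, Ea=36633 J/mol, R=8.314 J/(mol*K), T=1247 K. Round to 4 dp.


tau = A * P^n * exp(Ea/(R*T))
P^n = 11^(-1.01) = 0.08875511
Ea/(R*T) = 36633/(8.314*1247) = 3.533426
exp(Ea/(R*T)) = 34.241080
tau = 0.035 * 0.08875511 * 34.241080 = 0.1064 ms


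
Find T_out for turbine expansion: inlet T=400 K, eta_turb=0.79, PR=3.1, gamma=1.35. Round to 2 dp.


T_out = T_in * (1 - eta * (1 - PR^(-(gamma-1)/gamma)))
Exponent = -(1.35-1)/1.35 = -0.25925926
PR^exp = 3.1^(-0.25925926) = 0.74577862
Factor = 1 - 0.79*(1 - 0.74577862) = 0.79916511
T_out = 400 * 0.79916511 = 319.67 K


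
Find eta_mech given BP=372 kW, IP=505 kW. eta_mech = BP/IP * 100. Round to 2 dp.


eta_mech = (BP / IP) * 100
Ratio = 372 / 505 = 0.7366
eta_mech = 0.7366 * 100 = 73.66%


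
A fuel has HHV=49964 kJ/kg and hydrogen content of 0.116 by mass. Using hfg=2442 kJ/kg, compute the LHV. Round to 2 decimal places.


LHV = HHV - hfg * 9 * H
Water correction = 2442 * 9 * 0.116 = 2549.448 kJ/kg
LHV = 49964 - 2549.448 = 47414.55 kJ/kg


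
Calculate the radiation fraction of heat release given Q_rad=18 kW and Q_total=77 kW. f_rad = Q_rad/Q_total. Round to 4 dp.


f_rad = Q_rad / Q_total
f_rad = 18 / 77 = 0.2338


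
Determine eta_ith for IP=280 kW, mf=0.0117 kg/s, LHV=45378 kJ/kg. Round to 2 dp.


eta_ith = (IP / (mf * LHV)) * 100
Denominator = 0.0117 * 45378 = 530.9226 kW
eta_ith = (280 / 530.9226) * 100 = 52.74%


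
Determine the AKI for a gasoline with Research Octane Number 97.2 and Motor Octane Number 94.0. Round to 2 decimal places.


AKI = (RON + MON) / 2
AKI = (97.2 + 94.0) / 2
AKI = 191.2 / 2 = 95.60


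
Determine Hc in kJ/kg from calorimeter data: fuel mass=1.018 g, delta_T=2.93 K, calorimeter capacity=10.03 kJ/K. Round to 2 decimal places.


Hc = C_cal * delta_T / m_fuel
Q_released = 10.03 * 2.93 = 29.3879 kJ
m_fuel = 1.018 g = 1.018/1000 kg = 0.001018 kg
Hc = 29.3879 / 0.001018 = 28868.27 kJ/kg


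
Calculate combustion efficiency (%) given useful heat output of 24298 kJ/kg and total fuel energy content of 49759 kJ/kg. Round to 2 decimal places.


Efficiency = (Q_useful / Q_fuel) * 100
Efficiency = (24298 / 49759) * 100
Efficiency = 0.4883 * 100 = 48.83%


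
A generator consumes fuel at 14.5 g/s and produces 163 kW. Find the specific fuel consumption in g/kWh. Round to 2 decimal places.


SFC = (mf / BP) * 3600
Rate = 14.5 / 163 = 0.088957 g/(s*kW)
SFC = 0.088957 * 3600 = 320.25 g/kWh


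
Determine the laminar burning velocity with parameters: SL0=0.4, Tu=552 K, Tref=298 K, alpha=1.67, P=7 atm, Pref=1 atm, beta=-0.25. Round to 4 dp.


SL = SL0 * (Tu/Tref)^alpha * (P/Pref)^beta
T ratio = 552/298 = 1.85234899
(T ratio)^alpha = 1.85234899^1.67 = 2.799607
(P/Pref)^beta = 7^(-0.25) = 0.614788
SL = 0.4 * 2.799607 * 0.614788 = 0.6885 m/s


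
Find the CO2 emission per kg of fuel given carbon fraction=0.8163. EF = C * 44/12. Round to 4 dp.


EF = C_frac * (M_CO2 / M_C)
EF = 0.8163 * (44/12)
EF = 0.8163 * 3.666667 = 2.9931 kg_CO2/kg_fuel


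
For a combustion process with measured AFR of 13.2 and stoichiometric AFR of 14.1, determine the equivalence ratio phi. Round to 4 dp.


phi = AFR_stoich / AFR_actual
phi = 14.1 / 13.2 = 1.0682


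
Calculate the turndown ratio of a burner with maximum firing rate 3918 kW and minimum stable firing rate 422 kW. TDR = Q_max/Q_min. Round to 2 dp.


TDR = Q_max / Q_min
TDR = 3918 / 422 = 9.28


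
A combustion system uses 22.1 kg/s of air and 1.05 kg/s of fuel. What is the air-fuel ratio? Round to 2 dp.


AFR = m_air / m_fuel
AFR = 22.1 / 1.05 = 21.05


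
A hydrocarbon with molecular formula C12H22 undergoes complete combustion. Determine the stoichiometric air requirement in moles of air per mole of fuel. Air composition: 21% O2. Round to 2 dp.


Balanced combustion: C12H22 + 17.5 O2 -> 12 CO2 + 11 H2O
O2 needed = C + H/4 = 12 + 22/4 = 17.50 moles
Air moles = O2 / 0.21 = 17.50 / 0.21 = 83.33 moles air


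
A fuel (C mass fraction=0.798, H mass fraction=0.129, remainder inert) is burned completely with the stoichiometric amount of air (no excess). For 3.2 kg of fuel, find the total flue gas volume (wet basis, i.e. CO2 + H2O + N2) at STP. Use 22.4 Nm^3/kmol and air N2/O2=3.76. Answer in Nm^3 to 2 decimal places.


Per kg fuel: CO2 = (C/12 kmol)*22.4 = (0.798/12)*22.4 = 1.48960 Nm^3
Per kg fuel: H2O = (H/2 kmol)*22.4 = (0.129/2)*22.4 = 1.44480 Nm^3
O2 needed per kg fuel = C/12 + H/4 = 0.798/12 + 0.129/4 = 0.09875000 kmol
Per kg fuel: N2 = O2*3.76*22.4 = 0.09875000*3.76*22.4 = 8.31712 Nm^3
Total per kg = 1.48960 + 1.44480 + 8.31712 = 11.25152 Nm^3
Total = 11.25152 * 3.2 = 36.00 Nm^3


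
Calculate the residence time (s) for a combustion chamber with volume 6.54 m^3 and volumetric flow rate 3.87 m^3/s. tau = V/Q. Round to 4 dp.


tau = V / Q_flow
tau = 6.54 / 3.87 = 1.6899 s


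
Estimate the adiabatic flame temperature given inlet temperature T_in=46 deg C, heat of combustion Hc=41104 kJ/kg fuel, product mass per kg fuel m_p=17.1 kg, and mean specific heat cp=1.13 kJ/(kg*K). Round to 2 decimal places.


T_ad = T_in + Hc / (m_p * cp)
Denominator = 17.1 * 1.13 = 19.3230
Temperature rise = 41104 / 19.3230 = 2127.21 K
T_ad = 46 + 2127.21 = 2173.21 deg C


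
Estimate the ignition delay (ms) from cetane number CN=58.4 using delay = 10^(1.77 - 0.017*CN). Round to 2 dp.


delay = 10^(1.77 - 0.017*CN)
Exponent = 1.77 - 0.017*58.4 = 0.7772
delay = 10^0.7772 = 5.99 ms


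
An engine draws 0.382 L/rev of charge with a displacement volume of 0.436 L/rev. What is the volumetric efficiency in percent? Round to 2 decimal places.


eta_v = (V_actual / V_disp) * 100
Ratio = 0.382 / 0.436 = 0.8761
eta_v = 0.8761 * 100 = 87.61%


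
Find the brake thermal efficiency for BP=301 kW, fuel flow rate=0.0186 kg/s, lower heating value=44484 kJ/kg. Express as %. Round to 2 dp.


eta_BTE = (BP / (mf * LHV)) * 100
Denominator = 0.0186 * 44484 = 827.4024 kW
eta_BTE = (301 / 827.4024) * 100 = 36.38%


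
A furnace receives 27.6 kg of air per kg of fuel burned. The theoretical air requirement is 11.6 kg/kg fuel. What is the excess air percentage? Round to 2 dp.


Excess air = actual - stoichiometric = 27.6 - 11.6 = 16.00 kg/kg fuel
Excess air % = (excess / stoich) * 100 = (16.00 / 11.6) * 100 = 137.93%


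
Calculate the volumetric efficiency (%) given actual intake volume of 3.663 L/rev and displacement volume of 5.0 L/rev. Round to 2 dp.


eta_v = (V_actual / V_disp) * 100
Ratio = 3.663 / 5.0 = 0.7326
eta_v = 0.7326 * 100 = 73.26%


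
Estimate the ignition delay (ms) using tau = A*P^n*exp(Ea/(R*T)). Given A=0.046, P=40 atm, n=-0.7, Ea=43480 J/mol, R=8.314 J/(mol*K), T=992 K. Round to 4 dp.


tau = A * P^n * exp(Ea/(R*T))
P^n = 40^(-0.7) = 0.07560630
Ea/(R*T) = 43480/(8.314*992) = 5.271908
exp(Ea/(R*T)) = 194.787310
tau = 0.046 * 0.07560630 * 194.787310 = 0.6774 ms


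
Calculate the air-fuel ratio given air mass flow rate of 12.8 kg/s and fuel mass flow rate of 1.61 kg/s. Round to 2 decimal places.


AFR = m_air / m_fuel
AFR = 12.8 / 1.61 = 7.95


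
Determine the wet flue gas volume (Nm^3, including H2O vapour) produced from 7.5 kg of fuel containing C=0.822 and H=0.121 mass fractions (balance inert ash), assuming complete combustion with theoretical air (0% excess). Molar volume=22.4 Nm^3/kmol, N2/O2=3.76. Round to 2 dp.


Per kg fuel: CO2 = (C/12 kmol)*22.4 = (0.822/12)*22.4 = 1.53440 Nm^3
Per kg fuel: H2O = (H/2 kmol)*22.4 = (0.121/2)*22.4 = 1.35520 Nm^3
O2 needed per kg fuel = C/12 + H/4 = 0.822/12 + 0.121/4 = 0.09875000 kmol
Per kg fuel: N2 = O2*3.76*22.4 = 0.09875000*3.76*22.4 = 8.31712 Nm^3
Total per kg = 1.53440 + 1.35520 + 8.31712 = 11.20672 Nm^3
Total = 11.20672 * 7.5 = 84.05 Nm^3


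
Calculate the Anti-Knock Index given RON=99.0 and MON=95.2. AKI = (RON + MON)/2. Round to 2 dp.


AKI = (RON + MON) / 2
AKI = (99.0 + 95.2) / 2
AKI = 194.2 / 2 = 97.10


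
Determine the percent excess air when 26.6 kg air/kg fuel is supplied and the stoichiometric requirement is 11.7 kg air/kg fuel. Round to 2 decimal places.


Excess air = actual - stoichiometric = 26.6 - 11.7 = 14.90 kg/kg fuel
Excess air % = (excess / stoich) * 100 = (14.90 / 11.7) * 100 = 127.35%


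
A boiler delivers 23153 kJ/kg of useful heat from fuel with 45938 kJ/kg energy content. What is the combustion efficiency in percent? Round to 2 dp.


Efficiency = (Q_useful / Q_fuel) * 100
Efficiency = (23153 / 45938) * 100
Efficiency = 0.5040 * 100 = 50.40%


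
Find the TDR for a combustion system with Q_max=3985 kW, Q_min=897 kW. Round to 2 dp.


TDR = Q_max / Q_min
TDR = 3985 / 897 = 4.44


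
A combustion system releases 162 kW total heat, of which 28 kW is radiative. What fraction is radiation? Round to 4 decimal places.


f_rad = Q_rad / Q_total
f_rad = 28 / 162 = 0.1728


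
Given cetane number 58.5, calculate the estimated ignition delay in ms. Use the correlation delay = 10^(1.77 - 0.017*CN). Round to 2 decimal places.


delay = 10^(1.77 - 0.017*CN)
Exponent = 1.77 - 0.017*58.5 = 0.7755
delay = 10^0.7755 = 5.96 ms


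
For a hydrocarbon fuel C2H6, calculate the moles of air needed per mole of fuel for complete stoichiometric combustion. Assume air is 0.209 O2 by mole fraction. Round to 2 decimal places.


Balanced combustion: C2H6 + 3.5 O2 -> 2 CO2 + 3 H2O
O2 needed = C + H/4 = 2 + 6/4 = 3.50 moles
Air moles = O2 / 0.209 = 3.50 / 0.209 = 16.75 moles air


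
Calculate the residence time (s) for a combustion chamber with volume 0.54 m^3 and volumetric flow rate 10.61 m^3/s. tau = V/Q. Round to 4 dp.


tau = V / Q_flow
tau = 0.54 / 10.61 = 0.0509 s


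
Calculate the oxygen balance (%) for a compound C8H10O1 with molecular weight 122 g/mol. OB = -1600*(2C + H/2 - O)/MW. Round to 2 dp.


OB = -1600 * (2C + H/2 - O) / MW
Inner = 2*8 + 10/2 - 1 = 20.00
OB = -1600 * 20.00 / 122 = -262.30%


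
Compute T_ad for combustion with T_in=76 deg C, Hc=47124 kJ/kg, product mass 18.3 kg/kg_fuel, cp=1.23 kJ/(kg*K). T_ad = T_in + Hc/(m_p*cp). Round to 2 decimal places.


T_ad = T_in + Hc / (m_p * cp)
Denominator = 18.3 * 1.23 = 22.5090
Temperature rise = 47124 / 22.5090 = 2093.56 K
T_ad = 76 + 2093.56 = 2169.56 deg C


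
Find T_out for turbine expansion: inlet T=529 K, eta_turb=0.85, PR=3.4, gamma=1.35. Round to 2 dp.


T_out = T_in * (1 - eta * (1 - PR^(-(gamma-1)/gamma)))
Exponent = -(1.35-1)/1.35 = -0.25925926
PR^exp = 3.4^(-0.25925926) = 0.72813041
Factor = 1 - 0.85*(1 - 0.72813041) = 0.76891085
T_out = 529 * 0.76891085 = 406.75 K


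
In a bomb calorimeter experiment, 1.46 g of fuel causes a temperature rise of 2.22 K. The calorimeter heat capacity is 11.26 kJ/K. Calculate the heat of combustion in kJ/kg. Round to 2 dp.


Hc = C_cal * delta_T / m_fuel
Q_released = 11.26 * 2.22 = 24.9972 kJ
m_fuel = 1.46 g = 1.46/1000 kg = 0.001460 kg
Hc = 24.9972 / 0.001460 = 17121.37 kJ/kg


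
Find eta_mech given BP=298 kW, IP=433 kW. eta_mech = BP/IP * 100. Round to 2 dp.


eta_mech = (BP / IP) * 100
Ratio = 298 / 433 = 0.6882
eta_mech = 0.6882 * 100 = 68.82%


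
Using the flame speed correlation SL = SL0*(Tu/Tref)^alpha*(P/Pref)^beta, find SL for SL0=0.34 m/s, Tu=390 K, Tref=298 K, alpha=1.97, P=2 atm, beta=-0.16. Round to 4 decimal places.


SL = SL0 * (Tu/Tref)^alpha * (P/Pref)^beta
T ratio = 390/298 = 1.30872483
(T ratio)^alpha = 1.30872483^1.97 = 1.698992
(P/Pref)^beta = 2^(-0.16) = 0.895025
SL = 0.34 * 1.698992 * 0.895025 = 0.5170 m/s


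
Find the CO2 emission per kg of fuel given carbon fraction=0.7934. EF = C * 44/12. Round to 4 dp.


EF = C_frac * (M_CO2 / M_C)
EF = 0.7934 * (44/12)
EF = 0.7934 * 3.666667 = 2.9091 kg_CO2/kg_fuel


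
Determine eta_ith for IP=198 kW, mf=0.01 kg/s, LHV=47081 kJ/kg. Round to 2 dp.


eta_ith = (IP / (mf * LHV)) * 100
Denominator = 0.01 * 47081 = 470.8100 kW
eta_ith = (198 / 470.8100) * 100 = 42.06%


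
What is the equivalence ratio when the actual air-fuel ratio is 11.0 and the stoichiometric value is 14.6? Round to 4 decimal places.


phi = AFR_stoich / AFR_actual
phi = 14.6 / 11.0 = 1.3273


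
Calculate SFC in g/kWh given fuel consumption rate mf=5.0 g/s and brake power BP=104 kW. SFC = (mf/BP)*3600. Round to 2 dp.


SFC = (mf / BP) * 3600
Rate = 5.0 / 104 = 0.048077 g/(s*kW)
SFC = 0.048077 * 3600 = 173.08 g/kWh


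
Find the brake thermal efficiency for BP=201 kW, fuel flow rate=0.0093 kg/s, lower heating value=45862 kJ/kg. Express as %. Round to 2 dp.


eta_BTE = (BP / (mf * LHV)) * 100
Denominator = 0.0093 * 45862 = 426.5166 kW
eta_BTE = (201 / 426.5166) * 100 = 47.13%


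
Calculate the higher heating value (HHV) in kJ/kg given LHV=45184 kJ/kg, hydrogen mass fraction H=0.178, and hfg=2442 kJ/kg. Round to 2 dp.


HHV = LHV + hfg * 9 * H
Water addition = 2442 * 9 * 0.178 = 3912.084 kJ/kg
HHV = 45184 + 3912.084 = 49096.08 kJ/kg


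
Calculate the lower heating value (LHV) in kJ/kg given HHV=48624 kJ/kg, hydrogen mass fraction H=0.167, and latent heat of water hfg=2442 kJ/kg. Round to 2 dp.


LHV = HHV - hfg * 9 * H
Water correction = 2442 * 9 * 0.167 = 3670.326 kJ/kg
LHV = 48624 - 3670.326 = 44953.67 kJ/kg


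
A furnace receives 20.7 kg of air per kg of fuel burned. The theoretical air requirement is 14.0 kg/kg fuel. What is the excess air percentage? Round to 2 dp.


Excess air = actual - stoichiometric = 20.7 - 14.0 = 6.70 kg/kg fuel
Excess air % = (excess / stoich) * 100 = (6.70 / 14.0) * 100 = 47.86%


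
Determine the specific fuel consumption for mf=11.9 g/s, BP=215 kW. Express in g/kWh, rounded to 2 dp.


SFC = (mf / BP) * 3600
Rate = 11.9 / 215 = 0.055349 g/(s*kW)
SFC = 0.055349 * 3600 = 199.26 g/kWh


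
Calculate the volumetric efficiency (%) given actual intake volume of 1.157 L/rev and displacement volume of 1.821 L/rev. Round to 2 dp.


eta_v = (V_actual / V_disp) * 100
Ratio = 1.157 / 1.821 = 0.6354
eta_v = 0.6354 * 100 = 63.54%


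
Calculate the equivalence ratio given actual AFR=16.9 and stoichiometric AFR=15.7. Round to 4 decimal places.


phi = AFR_stoich / AFR_actual
phi = 15.7 / 16.9 = 0.9290


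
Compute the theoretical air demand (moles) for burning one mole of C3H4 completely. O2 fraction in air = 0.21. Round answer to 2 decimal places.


Balanced combustion: C3H4 + 4 O2 -> 3 CO2 + 2 H2O
O2 needed = C + H/4 = 3 + 4/4 = 4.00 moles
Air moles = O2 / 0.21 = 4.00 / 0.21 = 19.05 moles air


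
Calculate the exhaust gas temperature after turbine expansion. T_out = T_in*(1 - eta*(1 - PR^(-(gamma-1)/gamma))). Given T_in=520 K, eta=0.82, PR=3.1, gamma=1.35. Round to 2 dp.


T_out = T_in * (1 - eta * (1 - PR^(-(gamma-1)/gamma)))
Exponent = -(1.35-1)/1.35 = -0.25925926
PR^exp = 3.1^(-0.25925926) = 0.74577862
Factor = 1 - 0.82*(1 - 0.74577862) = 0.79153847
T_out = 520 * 0.79153847 = 411.60 K


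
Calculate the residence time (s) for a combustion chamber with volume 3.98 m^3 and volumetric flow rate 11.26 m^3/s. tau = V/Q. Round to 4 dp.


tau = V / Q_flow
tau = 3.98 / 11.26 = 0.3535 s


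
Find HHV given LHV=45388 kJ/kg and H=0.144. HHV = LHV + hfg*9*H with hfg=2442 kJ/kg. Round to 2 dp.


HHV = LHV + hfg * 9 * H
Water addition = 2442 * 9 * 0.144 = 3164.832 kJ/kg
HHV = 45388 + 3164.832 = 48552.83 kJ/kg


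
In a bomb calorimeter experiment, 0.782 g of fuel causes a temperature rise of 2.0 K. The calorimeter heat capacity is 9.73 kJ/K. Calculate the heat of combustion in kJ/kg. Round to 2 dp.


Hc = C_cal * delta_T / m_fuel
Q_released = 9.73 * 2.0 = 19.4600 kJ
m_fuel = 0.782 g = 0.782/1000 kg = 0.000782 kg
Hc = 19.4600 / 0.000782 = 24884.91 kJ/kg


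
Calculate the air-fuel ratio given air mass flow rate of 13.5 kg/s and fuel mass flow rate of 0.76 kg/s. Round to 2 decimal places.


AFR = m_air / m_fuel
AFR = 13.5 / 0.76 = 17.76


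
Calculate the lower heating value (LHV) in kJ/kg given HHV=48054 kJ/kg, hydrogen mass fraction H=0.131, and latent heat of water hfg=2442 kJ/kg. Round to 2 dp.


LHV = HHV - hfg * 9 * H
Water correction = 2442 * 9 * 0.131 = 2879.118 kJ/kg
LHV = 48054 - 2879.118 = 45174.88 kJ/kg


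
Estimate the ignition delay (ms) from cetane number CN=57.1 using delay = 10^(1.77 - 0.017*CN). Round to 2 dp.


delay = 10^(1.77 - 0.017*CN)
Exponent = 1.77 - 0.017*57.1 = 0.7993
delay = 10^0.7993 = 6.30 ms


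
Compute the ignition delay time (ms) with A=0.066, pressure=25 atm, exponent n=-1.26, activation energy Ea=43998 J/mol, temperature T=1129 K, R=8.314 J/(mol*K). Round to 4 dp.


tau = A * P^n * exp(Ea/(R*T))
P^n = 25^(-1.26) = 0.01732190
Ea/(R*T) = 43998/(8.314*1129) = 4.687367
exp(Ea/(R*T)) = 108.566964
tau = 0.066 * 0.01732190 * 108.566964 = 0.1241 ms


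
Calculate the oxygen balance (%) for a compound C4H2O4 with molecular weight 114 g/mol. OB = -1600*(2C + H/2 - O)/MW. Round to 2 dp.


OB = -1600 * (2C + H/2 - O) / MW
Inner = 2*4 + 2/2 - 4 = 5.00
OB = -1600 * 5.00 / 114 = -70.18%


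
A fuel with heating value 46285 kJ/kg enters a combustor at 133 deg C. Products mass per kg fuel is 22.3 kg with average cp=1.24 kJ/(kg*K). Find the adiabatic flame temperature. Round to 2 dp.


T_ad = T_in + Hc / (m_p * cp)
Denominator = 22.3 * 1.24 = 27.6520
Temperature rise = 46285 / 27.6520 = 1673.84 K
T_ad = 133 + 1673.84 = 1806.84 deg C


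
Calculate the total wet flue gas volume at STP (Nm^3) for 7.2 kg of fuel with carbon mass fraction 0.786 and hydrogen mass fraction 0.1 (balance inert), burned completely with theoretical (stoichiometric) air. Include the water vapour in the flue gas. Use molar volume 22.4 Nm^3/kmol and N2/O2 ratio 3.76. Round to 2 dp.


Per kg fuel: CO2 = (C/12 kmol)*22.4 = (0.786/12)*22.4 = 1.46720 Nm^3
Per kg fuel: H2O = (H/2 kmol)*22.4 = (0.1/2)*22.4 = 1.12000 Nm^3
O2 needed per kg fuel = C/12 + H/4 = 0.786/12 + 0.1/4 = 0.09050000 kmol
Per kg fuel: N2 = O2*3.76*22.4 = 0.09050000*3.76*22.4 = 7.62227 Nm^3
Total per kg = 1.46720 + 1.12000 + 7.62227 = 10.20947 Nm^3
Total = 10.20947 * 7.2 = 73.51 Nm^3


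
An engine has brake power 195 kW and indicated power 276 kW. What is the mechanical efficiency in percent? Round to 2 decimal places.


eta_mech = (BP / IP) * 100
Ratio = 195 / 276 = 0.7065
eta_mech = 0.7065 * 100 = 70.65%


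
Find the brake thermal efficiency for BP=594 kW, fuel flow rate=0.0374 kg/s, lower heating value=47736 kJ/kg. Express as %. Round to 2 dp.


eta_BTE = (BP / (mf * LHV)) * 100
Denominator = 0.0374 * 47736 = 1785.3264 kW
eta_BTE = (594 / 1785.3264) * 100 = 33.27%


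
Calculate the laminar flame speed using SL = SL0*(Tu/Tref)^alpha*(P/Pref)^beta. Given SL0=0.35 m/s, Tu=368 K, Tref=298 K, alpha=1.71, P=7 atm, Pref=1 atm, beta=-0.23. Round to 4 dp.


SL = SL0 * (Tu/Tref)^alpha * (P/Pref)^beta
T ratio = 368/298 = 1.23489933
(T ratio)^alpha = 1.23489933^1.71 = 1.434465
(P/Pref)^beta = 7^(-0.23) = 0.639186
SL = 0.35 * 1.434465 * 0.639186 = 0.3209 m/s


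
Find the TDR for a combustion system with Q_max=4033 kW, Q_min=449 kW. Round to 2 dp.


TDR = Q_max / Q_min
TDR = 4033 / 449 = 8.98


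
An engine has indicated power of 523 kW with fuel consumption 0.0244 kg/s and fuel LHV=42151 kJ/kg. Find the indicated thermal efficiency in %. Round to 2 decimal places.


eta_ith = (IP / (mf * LHV)) * 100
Denominator = 0.0244 * 42151 = 1028.4844 kW
eta_ith = (523 / 1028.4844) * 100 = 50.85%


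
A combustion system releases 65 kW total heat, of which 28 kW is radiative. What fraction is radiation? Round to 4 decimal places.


f_rad = Q_rad / Q_total
f_rad = 28 / 65 = 0.4308


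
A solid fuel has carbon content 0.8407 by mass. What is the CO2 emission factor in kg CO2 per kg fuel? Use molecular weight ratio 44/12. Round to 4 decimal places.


EF = C_frac * (M_CO2 / M_C)
EF = 0.8407 * (44/12)
EF = 0.8407 * 3.666667 = 3.0826 kg_CO2/kg_fuel


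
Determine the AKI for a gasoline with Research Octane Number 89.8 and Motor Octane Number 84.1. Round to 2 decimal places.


AKI = (RON + MON) / 2
AKI = (89.8 + 84.1) / 2
AKI = 173.9 / 2 = 86.95


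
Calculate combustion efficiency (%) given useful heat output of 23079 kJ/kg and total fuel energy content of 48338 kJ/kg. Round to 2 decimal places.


Efficiency = (Q_useful / Q_fuel) * 100
Efficiency = (23079 / 48338) * 100
Efficiency = 0.4775 * 100 = 47.75%


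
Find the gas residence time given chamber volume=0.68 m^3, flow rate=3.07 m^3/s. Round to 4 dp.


tau = V / Q_flow
tau = 0.68 / 3.07 = 0.2215 s


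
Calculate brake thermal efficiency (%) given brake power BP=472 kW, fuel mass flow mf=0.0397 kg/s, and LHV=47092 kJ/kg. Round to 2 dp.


eta_BTE = (BP / (mf * LHV)) * 100
Denominator = 0.0397 * 47092 = 1869.5524 kW
eta_BTE = (472 / 1869.5524) * 100 = 25.25%


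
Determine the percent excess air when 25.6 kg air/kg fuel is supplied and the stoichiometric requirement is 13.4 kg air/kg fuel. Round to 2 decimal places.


Excess air = actual - stoichiometric = 25.6 - 13.4 = 12.20 kg/kg fuel
Excess air % = (excess / stoich) * 100 = (12.20 / 13.4) * 100 = 91.04%


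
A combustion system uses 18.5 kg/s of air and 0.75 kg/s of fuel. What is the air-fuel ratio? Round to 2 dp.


AFR = m_air / m_fuel
AFR = 18.5 / 0.75 = 24.67


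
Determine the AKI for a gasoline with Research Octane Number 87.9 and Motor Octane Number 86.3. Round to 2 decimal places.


AKI = (RON + MON) / 2
AKI = (87.9 + 86.3) / 2
AKI = 174.2 / 2 = 87.10


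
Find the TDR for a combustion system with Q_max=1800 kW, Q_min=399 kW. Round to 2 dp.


TDR = Q_max / Q_min
TDR = 1800 / 399 = 4.51


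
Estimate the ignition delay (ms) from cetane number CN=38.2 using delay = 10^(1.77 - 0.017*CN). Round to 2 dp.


delay = 10^(1.77 - 0.017*CN)
Exponent = 1.77 - 0.017*38.2 = 1.1206
delay = 10^1.1206 = 13.20 ms


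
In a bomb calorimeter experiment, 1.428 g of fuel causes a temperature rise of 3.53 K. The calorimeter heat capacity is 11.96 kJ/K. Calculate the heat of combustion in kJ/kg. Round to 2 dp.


Hc = C_cal * delta_T / m_fuel
Q_released = 11.96 * 3.53 = 42.2188 kJ
m_fuel = 1.428 g = 1.428/1000 kg = 0.001428 kg
Hc = 42.2188 / 0.001428 = 29564.99 kJ/kg


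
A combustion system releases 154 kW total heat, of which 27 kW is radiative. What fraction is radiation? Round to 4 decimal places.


f_rad = Q_rad / Q_total
f_rad = 27 / 154 = 0.1753


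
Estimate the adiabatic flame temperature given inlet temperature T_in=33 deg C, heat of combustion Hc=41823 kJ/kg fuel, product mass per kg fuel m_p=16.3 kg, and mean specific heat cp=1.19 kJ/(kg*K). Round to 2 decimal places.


T_ad = T_in + Hc / (m_p * cp)
Denominator = 16.3 * 1.19 = 19.3970
Temperature rise = 41823 / 19.3970 = 2156.16 K
T_ad = 33 + 2156.16 = 2189.16 deg C


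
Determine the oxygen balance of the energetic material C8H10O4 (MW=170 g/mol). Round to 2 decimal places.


OB = -1600 * (2C + H/2 - O) / MW
Inner = 2*8 + 10/2 - 4 = 17.00
OB = -1600 * 17.00 / 170 = -160.00%


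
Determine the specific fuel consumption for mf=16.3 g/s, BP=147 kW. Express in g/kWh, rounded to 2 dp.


SFC = (mf / BP) * 3600
Rate = 16.3 / 147 = 0.110884 g/(s*kW)
SFC = 0.110884 * 3600 = 399.18 g/kWh


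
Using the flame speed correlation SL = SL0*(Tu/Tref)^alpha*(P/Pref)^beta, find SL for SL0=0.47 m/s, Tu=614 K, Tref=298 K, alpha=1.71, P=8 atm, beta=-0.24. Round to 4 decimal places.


SL = SL0 * (Tu/Tref)^alpha * (P/Pref)^beta
T ratio = 614/298 = 2.06040268
(T ratio)^alpha = 2.06040268^1.71 = 3.442374
(P/Pref)^beta = 8^(-0.24) = 0.607097
SL = 0.47 * 3.442374 * 0.607097 = 0.9822 m/s


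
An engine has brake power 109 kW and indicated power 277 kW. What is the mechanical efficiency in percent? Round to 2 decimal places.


eta_mech = (BP / IP) * 100
Ratio = 109 / 277 = 0.3935
eta_mech = 0.3935 * 100 = 39.35%


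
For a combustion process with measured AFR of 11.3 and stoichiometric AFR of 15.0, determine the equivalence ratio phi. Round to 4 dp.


phi = AFR_stoich / AFR_actual
phi = 15.0 / 11.3 = 1.3274


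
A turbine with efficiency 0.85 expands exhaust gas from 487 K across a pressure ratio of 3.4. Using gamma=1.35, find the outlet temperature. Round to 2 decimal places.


T_out = T_in * (1 - eta * (1 - PR^(-(gamma-1)/gamma)))
Exponent = -(1.35-1)/1.35 = -0.25925926
PR^exp = 3.4^(-0.25925926) = 0.72813041
Factor = 1 - 0.85*(1 - 0.72813041) = 0.76891085
T_out = 487 * 0.76891085 = 374.46 K


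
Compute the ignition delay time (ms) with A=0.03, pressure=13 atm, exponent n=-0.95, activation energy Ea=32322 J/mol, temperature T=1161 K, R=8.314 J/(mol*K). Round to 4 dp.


tau = A * P^n * exp(Ea/(R*T))
P^n = 13^(-0.95) = 0.08744879
Ea/(R*T) = 32322/(8.314*1161) = 3.348544
exp(Ea/(R*T)) = 28.461259
tau = 0.03 * 0.08744879 * 28.461259 = 0.0747 ms


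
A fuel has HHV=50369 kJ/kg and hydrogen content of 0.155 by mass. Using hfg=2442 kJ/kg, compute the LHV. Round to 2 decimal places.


LHV = HHV - hfg * 9 * H
Water correction = 2442 * 9 * 0.155 = 3406.590 kJ/kg
LHV = 50369 - 3406.590 = 46962.41 kJ/kg


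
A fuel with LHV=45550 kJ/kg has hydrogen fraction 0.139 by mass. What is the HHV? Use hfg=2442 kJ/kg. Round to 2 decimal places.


HHV = LHV + hfg * 9 * H
Water addition = 2442 * 9 * 0.139 = 3054.942 kJ/kg
HHV = 45550 + 3054.942 = 48604.94 kJ/kg


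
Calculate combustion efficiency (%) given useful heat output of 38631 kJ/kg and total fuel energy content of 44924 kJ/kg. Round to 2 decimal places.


Efficiency = (Q_useful / Q_fuel) * 100
Efficiency = (38631 / 44924) * 100
Efficiency = 0.8599 * 100 = 85.99%


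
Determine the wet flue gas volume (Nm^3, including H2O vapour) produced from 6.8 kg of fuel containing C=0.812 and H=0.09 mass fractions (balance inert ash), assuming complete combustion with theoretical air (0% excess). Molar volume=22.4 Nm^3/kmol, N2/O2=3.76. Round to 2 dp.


Per kg fuel: CO2 = (C/12 kmol)*22.4 = (0.812/12)*22.4 = 1.51573 Nm^3
Per kg fuel: H2O = (H/2 kmol)*22.4 = (0.09/2)*22.4 = 1.00800 Nm^3
O2 needed per kg fuel = C/12 + H/4 = 0.812/12 + 0.09/4 = 0.09016667 kmol
Per kg fuel: N2 = O2*3.76*22.4 = 0.09016667*3.76*22.4 = 7.59420 Nm^3
Total per kg = 1.51573 + 1.00800 + 7.59420 = 10.11793 Nm^3
Total = 10.11793 * 6.8 = 68.80 Nm^3


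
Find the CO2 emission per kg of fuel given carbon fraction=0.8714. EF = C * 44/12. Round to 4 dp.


EF = C_frac * (M_CO2 / M_C)
EF = 0.8714 * (44/12)
EF = 0.8714 * 3.666667 = 3.1951 kg_CO2/kg_fuel


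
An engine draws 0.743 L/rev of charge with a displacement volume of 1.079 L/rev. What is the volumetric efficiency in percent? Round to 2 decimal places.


eta_v = (V_actual / V_disp) * 100
Ratio = 0.743 / 1.079 = 0.6886
eta_v = 0.6886 * 100 = 68.86%


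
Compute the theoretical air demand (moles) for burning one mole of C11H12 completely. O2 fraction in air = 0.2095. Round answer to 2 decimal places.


Balanced combustion: C11H12 + 14 O2 -> 11 CO2 + 6 H2O
O2 needed = C + H/4 = 11 + 12/4 = 14.00 moles
Air moles = O2 / 0.2095 = 14.00 / 0.2095 = 66.83 moles air


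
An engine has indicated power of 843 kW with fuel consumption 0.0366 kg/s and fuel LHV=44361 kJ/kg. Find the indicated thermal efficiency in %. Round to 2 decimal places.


eta_ith = (IP / (mf * LHV)) * 100
Denominator = 0.0366 * 44361 = 1623.6126 kW
eta_ith = (843 / 1623.6126) * 100 = 51.92%


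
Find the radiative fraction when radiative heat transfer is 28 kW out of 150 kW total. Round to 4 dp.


f_rad = Q_rad / Q_total
f_rad = 28 / 150 = 0.1867


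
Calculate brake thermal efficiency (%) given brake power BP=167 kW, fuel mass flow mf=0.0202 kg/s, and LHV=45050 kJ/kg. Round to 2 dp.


eta_BTE = (BP / (mf * LHV)) * 100
Denominator = 0.0202 * 45050 = 910.0100 kW
eta_BTE = (167 / 910.0100) * 100 = 18.35%


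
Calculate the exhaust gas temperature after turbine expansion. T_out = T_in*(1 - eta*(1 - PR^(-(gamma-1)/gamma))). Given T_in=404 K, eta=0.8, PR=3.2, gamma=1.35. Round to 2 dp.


T_out = T_in * (1 - eta * (1 - PR^(-(gamma-1)/gamma)))
Exponent = -(1.35-1)/1.35 = -0.25925926
PR^exp = 3.2^(-0.25925926) = 0.73966521
Factor = 1 - 0.8*(1 - 0.73966521) = 0.79173217
T_out = 404 * 0.79173217 = 319.86 K


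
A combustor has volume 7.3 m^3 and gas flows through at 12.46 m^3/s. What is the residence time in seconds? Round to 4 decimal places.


tau = V / Q_flow
tau = 7.3 / 12.46 = 0.5859 s


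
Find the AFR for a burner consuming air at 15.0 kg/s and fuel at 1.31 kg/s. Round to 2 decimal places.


AFR = m_air / m_fuel
AFR = 15.0 / 1.31 = 11.45


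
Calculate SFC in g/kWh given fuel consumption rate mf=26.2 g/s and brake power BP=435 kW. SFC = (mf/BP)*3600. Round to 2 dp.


SFC = (mf / BP) * 3600
Rate = 26.2 / 435 = 0.060230 g/(s*kW)
SFC = 0.060230 * 3600 = 216.83 g/kWh


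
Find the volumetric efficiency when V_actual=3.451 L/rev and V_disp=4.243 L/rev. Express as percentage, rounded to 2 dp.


eta_v = (V_actual / V_disp) * 100
Ratio = 3.451 / 4.243 = 0.8133
eta_v = 0.8133 * 100 = 81.33%


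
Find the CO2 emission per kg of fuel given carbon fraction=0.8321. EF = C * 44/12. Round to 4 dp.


EF = C_frac * (M_CO2 / M_C)
EF = 0.8321 * (44/12)
EF = 0.8321 * 3.666667 = 3.0510 kg_CO2/kg_fuel


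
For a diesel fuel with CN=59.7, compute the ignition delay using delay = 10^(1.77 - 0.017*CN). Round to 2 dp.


delay = 10^(1.77 - 0.017*CN)
Exponent = 1.77 - 0.017*59.7 = 0.7551
delay = 10^0.7551 = 5.69 ms


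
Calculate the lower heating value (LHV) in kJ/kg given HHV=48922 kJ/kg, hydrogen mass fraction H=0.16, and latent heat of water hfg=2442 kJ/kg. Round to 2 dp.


LHV = HHV - hfg * 9 * H
Water correction = 2442 * 9 * 0.16 = 3516.480 kJ/kg
LHV = 48922 - 3516.480 = 45405.52 kJ/kg


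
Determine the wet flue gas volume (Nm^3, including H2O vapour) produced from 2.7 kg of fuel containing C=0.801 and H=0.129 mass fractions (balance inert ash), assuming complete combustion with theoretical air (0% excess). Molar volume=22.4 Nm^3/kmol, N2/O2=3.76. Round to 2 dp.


Per kg fuel: CO2 = (C/12 kmol)*22.4 = (0.801/12)*22.4 = 1.49520 Nm^3
Per kg fuel: H2O = (H/2 kmol)*22.4 = (0.129/2)*22.4 = 1.44480 Nm^3
O2 needed per kg fuel = C/12 + H/4 = 0.801/12 + 0.129/4 = 0.09900000 kmol
Per kg fuel: N2 = O2*3.76*22.4 = 0.09900000*3.76*22.4 = 8.33818 Nm^3
Total per kg = 1.49520 + 1.44480 + 8.33818 = 11.27818 Nm^3
Total = 11.27818 * 2.7 = 30.45 Nm^3


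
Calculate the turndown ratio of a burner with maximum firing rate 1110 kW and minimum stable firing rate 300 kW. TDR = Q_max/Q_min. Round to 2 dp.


TDR = Q_max / Q_min
TDR = 1110 / 300 = 3.70


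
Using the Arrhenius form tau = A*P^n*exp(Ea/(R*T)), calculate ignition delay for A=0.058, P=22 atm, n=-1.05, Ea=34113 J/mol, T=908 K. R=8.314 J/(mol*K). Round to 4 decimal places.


tau = A * P^n * exp(Ea/(R*T))
P^n = 22^(-1.05) = 0.03894540
Ea/(R*T) = 34113/(8.314*908) = 4.518810
exp(Ea/(R*T)) = 91.726345
tau = 0.058 * 0.03894540 * 91.726345 = 0.2072 ms
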